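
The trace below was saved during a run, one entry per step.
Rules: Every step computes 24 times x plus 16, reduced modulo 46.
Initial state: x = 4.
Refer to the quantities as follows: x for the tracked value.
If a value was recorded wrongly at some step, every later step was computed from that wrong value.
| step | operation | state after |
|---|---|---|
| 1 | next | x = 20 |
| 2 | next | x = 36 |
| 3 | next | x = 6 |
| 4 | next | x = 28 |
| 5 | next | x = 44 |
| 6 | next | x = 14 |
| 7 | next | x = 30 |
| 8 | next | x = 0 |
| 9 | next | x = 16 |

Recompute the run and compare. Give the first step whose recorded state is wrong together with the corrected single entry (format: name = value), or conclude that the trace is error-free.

step 4, x = 22

Recomputing the run from the initial state:
step 1: x = 20
step 2: x = 36
step 3: x = 6
step 4: x = 22
step 5: x = 38
step 6: x = 8
step 7: x = 24
step 8: x = 40
step 9: x = 10
The first disagreement with the trace is at step 4, where the value should be x = 22.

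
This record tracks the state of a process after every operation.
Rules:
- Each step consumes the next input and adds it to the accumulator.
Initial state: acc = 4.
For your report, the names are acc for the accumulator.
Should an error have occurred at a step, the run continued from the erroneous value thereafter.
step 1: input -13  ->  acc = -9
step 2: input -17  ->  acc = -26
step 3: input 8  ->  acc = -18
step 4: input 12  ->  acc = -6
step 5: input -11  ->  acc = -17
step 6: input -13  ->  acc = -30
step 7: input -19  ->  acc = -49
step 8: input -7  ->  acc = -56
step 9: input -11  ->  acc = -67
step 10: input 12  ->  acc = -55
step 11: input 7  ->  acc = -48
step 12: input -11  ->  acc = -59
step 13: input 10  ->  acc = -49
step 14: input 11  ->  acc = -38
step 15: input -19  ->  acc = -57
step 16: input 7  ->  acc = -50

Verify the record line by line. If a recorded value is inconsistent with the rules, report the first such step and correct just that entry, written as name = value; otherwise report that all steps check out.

no error

Recomputing the run from the initial state:
step 1: acc = -9
step 2: acc = -26
step 3: acc = -18
step 4: acc = -6
step 5: acc = -17
step 6: acc = -30
step 7: acc = -49
step 8: acc = -56
step 9: acc = -67
step 10: acc = -55
step 11: acc = -48
step 12: acc = -59
step 13: acc = -49
step 14: acc = -38
step 15: acc = -57
step 16: acc = -50
This matches the record at every step.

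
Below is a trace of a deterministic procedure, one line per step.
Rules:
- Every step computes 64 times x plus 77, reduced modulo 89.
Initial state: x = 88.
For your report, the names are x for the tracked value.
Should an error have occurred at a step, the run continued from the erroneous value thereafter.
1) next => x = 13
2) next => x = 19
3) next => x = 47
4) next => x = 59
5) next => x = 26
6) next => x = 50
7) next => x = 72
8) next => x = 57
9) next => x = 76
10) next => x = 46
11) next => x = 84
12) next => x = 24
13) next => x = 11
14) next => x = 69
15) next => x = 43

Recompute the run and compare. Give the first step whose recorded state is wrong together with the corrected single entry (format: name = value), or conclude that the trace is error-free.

step 7, x = 73

1. x = (64*88 + 77) mod 89 = 13 (checks out)
2. x = (64*13 + 77) mod 89 = 19 (exactly as logged)
3. x = (64*19 + 77) mod 89 = 47 (no discrepancy)
4. x = (64*47 + 77) mod 89 = 59 (verified)
5. x = (64*59 + 77) mod 89 = 26 (same as recorded)
6. x = (64*26 + 77) mod 89 = 50 (matches)
7. x = (64*50 + 77) mod 89 = 73 (the entry is off here)
Step 7 is the first one off; corrected, x = 73.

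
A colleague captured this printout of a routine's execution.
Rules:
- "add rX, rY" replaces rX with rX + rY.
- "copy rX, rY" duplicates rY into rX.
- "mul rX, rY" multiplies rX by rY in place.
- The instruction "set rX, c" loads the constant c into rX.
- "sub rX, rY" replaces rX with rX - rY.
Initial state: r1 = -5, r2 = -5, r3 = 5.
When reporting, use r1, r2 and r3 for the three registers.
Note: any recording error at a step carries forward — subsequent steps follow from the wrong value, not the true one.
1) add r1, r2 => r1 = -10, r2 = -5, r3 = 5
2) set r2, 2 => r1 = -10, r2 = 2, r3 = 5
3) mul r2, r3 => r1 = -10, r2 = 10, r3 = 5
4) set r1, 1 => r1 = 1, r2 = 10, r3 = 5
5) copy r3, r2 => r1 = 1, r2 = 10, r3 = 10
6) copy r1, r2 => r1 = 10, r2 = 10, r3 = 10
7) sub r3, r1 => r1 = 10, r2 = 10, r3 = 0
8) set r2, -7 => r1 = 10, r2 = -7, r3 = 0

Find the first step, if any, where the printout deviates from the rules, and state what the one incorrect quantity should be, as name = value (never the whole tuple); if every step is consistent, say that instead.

no error

Recomputing the run from the initial state:
step 1: r1 = -10, r2 = -5, r3 = 5
step 2: r1 = -10, r2 = 2, r3 = 5
step 3: r1 = -10, r2 = 10, r3 = 5
step 4: r1 = 1, r2 = 10, r3 = 5
step 5: r1 = 1, r2 = 10, r3 = 10
step 6: r1 = 10, r2 = 10, r3 = 10
step 7: r1 = 10, r2 = 10, r3 = 0
step 8: r1 = 10, r2 = -7, r3 = 0
This matches the printout at every step.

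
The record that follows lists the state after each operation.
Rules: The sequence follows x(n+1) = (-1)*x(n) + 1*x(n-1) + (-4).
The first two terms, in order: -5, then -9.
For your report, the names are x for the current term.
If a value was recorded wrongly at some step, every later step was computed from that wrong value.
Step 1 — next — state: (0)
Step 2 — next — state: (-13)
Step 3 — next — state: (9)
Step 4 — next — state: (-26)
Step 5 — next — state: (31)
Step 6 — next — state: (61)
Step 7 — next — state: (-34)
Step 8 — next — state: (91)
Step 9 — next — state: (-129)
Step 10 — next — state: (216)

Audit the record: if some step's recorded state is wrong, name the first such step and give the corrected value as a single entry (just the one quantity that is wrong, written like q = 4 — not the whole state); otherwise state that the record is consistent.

step 6, x = -61

Step 1: x = -1*(-9) + (1)*(-5) + (-4) = 0 — same as recorded.
Step 2: x = -1*(0) + (1)*(-9) + (-4) = -13 — checks out.
Step 3: x = -1*(-13) + (1)*(0) + (-4) = 9 — consistent with the record.
Step 4: x = -1*(9) + (1)*(-13) + (-4) = -26 — no discrepancy.
Step 5: x = -1*(-26) + (1)*(9) + (-4) = 31 — same as recorded.
Step 6: x = -1*(31) + (1)*(-26) + (-4) = -61 — a discrepancy with the record.
So the first discrepancy is step 6, where the right value is x = -61.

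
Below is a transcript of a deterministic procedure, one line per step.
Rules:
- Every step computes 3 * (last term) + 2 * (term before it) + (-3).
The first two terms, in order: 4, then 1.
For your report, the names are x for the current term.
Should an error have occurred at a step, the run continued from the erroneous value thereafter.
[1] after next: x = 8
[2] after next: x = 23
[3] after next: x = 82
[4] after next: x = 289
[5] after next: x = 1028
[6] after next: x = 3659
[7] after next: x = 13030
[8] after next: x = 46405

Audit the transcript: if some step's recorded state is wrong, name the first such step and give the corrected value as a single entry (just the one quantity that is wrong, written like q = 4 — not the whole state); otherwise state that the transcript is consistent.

Recomputing the run from the initial state:
step 1: x = 8
step 2: x = 23
step 3: x = 82
step 4: x = 289
step 5: x = 1028
step 6: x = 3659
step 7: x = 13030
step 8: x = 46405
This matches the transcript at every step.

no error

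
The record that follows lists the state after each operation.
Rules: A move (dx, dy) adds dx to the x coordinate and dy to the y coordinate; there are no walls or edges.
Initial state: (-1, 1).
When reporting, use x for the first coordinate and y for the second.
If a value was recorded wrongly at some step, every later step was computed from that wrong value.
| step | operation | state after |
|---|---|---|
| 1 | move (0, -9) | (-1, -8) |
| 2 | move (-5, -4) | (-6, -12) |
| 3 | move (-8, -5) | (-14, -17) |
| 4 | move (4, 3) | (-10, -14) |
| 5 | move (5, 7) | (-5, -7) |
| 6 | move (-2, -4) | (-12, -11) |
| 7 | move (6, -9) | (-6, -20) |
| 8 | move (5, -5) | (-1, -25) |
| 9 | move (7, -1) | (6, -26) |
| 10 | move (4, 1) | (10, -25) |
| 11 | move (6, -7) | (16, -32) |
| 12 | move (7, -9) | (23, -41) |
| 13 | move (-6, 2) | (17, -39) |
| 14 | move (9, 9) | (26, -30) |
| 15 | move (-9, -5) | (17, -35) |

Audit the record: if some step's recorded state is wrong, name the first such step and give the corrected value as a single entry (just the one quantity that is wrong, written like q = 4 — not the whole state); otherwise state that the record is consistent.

step 6, x = -7

Recomputing the run from the initial state:
step 1: x = -1, y = -8
step 2: x = -6, y = -12
step 3: x = -14, y = -17
step 4: x = -10, y = -14
step 5: x = -5, y = -7
step 6: x = -7, y = -11
step 7: x = -1, y = -20
step 8: x = 4, y = -25
step 9: x = 11, y = -26
step 10: x = 15, y = -25
step 11: x = 21, y = -32
step 12: x = 28, y = -41
step 13: x = 22, y = -39
step 14: x = 31, y = -30
step 15: x = 22, y = -35
The first disagreement with the record is at step 6, where the value should be x = -7.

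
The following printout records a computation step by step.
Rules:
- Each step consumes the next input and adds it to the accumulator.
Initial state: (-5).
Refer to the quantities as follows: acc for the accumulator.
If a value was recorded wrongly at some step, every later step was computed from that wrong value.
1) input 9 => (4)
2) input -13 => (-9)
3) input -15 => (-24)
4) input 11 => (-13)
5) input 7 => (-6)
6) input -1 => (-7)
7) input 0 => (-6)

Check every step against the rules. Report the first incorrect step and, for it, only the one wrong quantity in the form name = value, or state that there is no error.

step 7, acc = -7

Recomputing the run from the initial state:
step 1: acc = 4
step 2: acc = -9
step 3: acc = -24
step 4: acc = -13
step 5: acc = -6
step 6: acc = -7
step 7: acc = -7
The first disagreement with the printout is at step 7, where the value should be acc = -7.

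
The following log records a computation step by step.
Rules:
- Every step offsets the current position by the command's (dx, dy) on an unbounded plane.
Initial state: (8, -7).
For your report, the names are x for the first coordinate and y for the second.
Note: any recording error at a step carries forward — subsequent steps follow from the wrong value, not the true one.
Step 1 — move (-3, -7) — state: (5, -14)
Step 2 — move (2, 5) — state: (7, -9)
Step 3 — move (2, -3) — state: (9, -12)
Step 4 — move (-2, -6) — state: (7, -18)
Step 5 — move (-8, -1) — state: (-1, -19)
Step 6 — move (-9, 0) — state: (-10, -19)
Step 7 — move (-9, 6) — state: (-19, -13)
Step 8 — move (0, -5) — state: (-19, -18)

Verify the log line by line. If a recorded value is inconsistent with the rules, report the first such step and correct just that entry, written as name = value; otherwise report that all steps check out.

Recomputing the run from the initial state:
step 1: x = 5, y = -14
step 2: x = 7, y = -9
step 3: x = 9, y = -12
step 4: x = 7, y = -18
step 5: x = -1, y = -19
step 6: x = -10, y = -19
step 7: x = -19, y = -13
step 8: x = -19, y = -18
This matches the log at every step.

no error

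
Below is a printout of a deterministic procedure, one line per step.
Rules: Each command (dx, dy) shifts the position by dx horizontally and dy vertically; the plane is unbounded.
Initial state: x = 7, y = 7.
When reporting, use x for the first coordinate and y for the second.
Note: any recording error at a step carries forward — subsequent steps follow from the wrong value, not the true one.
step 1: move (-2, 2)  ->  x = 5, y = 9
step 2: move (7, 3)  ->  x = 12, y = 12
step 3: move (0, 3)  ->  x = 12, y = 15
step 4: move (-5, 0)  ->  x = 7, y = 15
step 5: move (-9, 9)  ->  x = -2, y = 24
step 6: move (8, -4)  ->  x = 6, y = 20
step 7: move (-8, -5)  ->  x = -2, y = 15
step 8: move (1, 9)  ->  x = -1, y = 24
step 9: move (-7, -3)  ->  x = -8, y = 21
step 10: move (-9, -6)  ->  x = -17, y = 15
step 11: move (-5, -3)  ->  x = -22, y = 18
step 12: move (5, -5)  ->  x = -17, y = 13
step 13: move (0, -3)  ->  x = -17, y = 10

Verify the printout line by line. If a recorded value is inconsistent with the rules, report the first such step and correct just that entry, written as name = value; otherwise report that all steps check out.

Step 1: x = 7 + (-2) = 5, y = 7 + (2) = 9 — exactly as logged.
Step 2: x = 5 + (7) = 12, y = 9 + (3) = 12 — confirmed correct.
Step 3: x = 12 + (0) = 12, y = 12 + (3) = 15 — verified.
Step 4: x = 12 + (-5) = 7, y = 15 + (0) = 15 — checks out.
Step 5: x = 7 + (-9) = -2, y = 15 + (9) = 24 — exactly as logged.
Step 6: x = -2 + (8) = 6, y = 24 + (-4) = 20 — agrees with the printout.
Step 7: x = 6 + (-8) = -2, y = 20 + (-5) = 15 — same as recorded.
Step 8: x = -2 + (1) = -1, y = 15 + (9) = 24 — in agreement.
Step 9: x = -1 + (-7) = -8, y = 24 + (-3) = 21 — exactly as logged.
Step 10: x = -8 + (-9) = -17, y = 21 + (-6) = 15 — same as recorded.
Step 11: x = -17 + (-5) = -22, y = 15 + (-3) = 12 — the printout disagrees here.
The earliest wrong entry is at step 11: it should read y = 12.

step 11, y = 12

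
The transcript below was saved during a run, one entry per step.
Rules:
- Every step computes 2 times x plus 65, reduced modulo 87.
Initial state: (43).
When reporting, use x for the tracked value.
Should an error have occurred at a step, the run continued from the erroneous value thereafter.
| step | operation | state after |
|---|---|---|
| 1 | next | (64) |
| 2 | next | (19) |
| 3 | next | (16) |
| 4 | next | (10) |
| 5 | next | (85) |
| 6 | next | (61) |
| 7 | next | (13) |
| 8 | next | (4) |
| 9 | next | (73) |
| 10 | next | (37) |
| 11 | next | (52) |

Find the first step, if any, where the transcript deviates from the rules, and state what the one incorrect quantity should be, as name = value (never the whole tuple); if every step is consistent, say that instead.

no error

step 1: x = (2*43 + 65) mod 87 = 64 -> agrees with the transcript
step 2: x = (2*64 + 65) mod 87 = 19 -> checks out
step 3: x = (2*19 + 65) mod 87 = 16 -> exactly as logged
step 4: x = (2*16 + 65) mod 87 = 10 -> exactly as logged
step 5: x = (2*10 + 65) mod 87 = 85 -> checks out
step 6: x = (2*85 + 65) mod 87 = 61 -> verified
step 7: x = (2*61 + 65) mod 87 = 13 -> matches
step 8: x = (2*13 + 65) mod 87 = 4 -> checks out
step 9: x = (2*4 + 65) mod 87 = 73 -> verified
step 10: x = (2*73 + 65) mod 87 = 37 -> exactly as logged
step 11: x = (2*37 + 65) mod 87 = 52 -> consistent with the transcript
All steps check out; nothing to correct.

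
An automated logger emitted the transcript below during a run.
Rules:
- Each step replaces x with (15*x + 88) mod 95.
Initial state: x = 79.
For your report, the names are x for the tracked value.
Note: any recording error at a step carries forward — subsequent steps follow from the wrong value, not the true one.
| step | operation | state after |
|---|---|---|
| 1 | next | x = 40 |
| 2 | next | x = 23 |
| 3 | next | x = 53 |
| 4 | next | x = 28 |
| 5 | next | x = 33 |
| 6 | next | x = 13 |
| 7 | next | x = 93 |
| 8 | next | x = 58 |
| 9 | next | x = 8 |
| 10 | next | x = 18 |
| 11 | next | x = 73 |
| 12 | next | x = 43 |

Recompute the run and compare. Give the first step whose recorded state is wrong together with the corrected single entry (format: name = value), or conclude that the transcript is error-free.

step 1, x = 38

1. x = (15*79 + 88) mod 95 = 38 (a discrepancy with the transcript)
That makes step 1 the first incorrect line — x = 38 is what it should show.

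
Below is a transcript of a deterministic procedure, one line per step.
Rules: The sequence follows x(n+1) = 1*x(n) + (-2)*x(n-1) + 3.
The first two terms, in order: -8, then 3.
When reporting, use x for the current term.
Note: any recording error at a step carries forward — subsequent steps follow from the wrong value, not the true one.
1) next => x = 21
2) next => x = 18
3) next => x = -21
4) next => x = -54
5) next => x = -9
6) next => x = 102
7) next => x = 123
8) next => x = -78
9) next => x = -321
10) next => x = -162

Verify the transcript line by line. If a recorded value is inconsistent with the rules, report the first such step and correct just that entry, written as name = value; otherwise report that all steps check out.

1. x = 1*(3) + (-2)*(-8) + (3) = 22 (first mismatch against the transcript)
First incorrect step: 1; the correct value is x = 22.

step 1, x = 22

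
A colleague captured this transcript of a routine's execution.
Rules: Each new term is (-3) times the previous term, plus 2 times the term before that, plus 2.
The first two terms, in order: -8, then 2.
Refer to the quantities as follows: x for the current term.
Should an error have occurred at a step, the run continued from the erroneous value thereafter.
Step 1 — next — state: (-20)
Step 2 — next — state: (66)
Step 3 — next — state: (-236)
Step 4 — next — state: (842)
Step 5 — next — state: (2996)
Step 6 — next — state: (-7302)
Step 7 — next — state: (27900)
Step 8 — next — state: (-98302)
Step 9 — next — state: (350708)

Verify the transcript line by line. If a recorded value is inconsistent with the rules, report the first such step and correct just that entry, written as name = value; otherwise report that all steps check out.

Recomputing the run from the initial state:
step 1: x = -20
step 2: x = 66
step 3: x = -236
step 4: x = 842
step 5: x = -2996
step 6: x = 10674
step 7: x = -38012
step 8: x = 135386
step 9: x = -482180
The first disagreement with the transcript is at step 5, where the value should be x = -2996.

step 5, x = -2996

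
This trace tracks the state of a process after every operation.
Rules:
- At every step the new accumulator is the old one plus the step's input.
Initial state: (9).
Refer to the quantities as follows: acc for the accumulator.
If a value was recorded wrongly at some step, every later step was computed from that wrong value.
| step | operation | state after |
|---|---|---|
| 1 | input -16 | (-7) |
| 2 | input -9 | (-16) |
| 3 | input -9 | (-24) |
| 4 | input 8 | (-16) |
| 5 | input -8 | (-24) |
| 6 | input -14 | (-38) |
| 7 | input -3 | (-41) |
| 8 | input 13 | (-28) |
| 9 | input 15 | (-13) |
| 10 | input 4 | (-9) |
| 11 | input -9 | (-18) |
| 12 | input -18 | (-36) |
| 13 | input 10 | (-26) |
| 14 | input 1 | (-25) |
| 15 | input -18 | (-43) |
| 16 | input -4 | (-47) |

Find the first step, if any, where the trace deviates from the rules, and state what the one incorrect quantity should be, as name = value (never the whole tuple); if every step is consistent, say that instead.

step 1: acc = 9 + -16 = -7 -> verified
step 2: acc = -7 + -9 = -16 -> in agreement
step 3: acc = -16 + -9 = -25 -> the trace disagrees here
That makes step 3 the first incorrect line — acc = -25 is what it should show.

step 3, acc = -25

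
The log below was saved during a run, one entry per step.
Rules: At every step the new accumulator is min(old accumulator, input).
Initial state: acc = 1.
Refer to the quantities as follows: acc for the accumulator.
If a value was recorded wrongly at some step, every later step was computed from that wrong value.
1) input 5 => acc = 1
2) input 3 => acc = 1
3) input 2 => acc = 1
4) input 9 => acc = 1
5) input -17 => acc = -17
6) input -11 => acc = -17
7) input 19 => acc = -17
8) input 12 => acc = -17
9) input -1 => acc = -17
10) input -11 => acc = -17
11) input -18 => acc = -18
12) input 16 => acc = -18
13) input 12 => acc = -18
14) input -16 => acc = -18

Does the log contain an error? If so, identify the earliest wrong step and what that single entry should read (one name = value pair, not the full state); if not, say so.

Recomputing the run from the initial state:
step 1: acc = 1
step 2: acc = 1
step 3: acc = 1
step 4: acc = 1
step 5: acc = -17
step 6: acc = -17
step 7: acc = -17
step 8: acc = -17
step 9: acc = -17
step 10: acc = -17
step 11: acc = -18
step 12: acc = -18
step 13: acc = -18
step 14: acc = -18
This matches the log at every step.

no error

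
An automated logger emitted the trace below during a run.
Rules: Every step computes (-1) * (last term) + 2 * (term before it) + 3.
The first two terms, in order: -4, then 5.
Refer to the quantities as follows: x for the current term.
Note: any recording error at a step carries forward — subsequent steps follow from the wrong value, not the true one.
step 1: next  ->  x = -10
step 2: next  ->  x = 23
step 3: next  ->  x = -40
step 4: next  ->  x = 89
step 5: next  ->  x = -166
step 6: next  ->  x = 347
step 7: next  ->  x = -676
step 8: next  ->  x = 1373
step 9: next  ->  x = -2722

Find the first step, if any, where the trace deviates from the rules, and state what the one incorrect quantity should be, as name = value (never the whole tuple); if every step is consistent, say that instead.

no error

Recomputing the run from the initial state:
step 1: x = -10
step 2: x = 23
step 3: x = -40
step 4: x = 89
step 5: x = -166
step 6: x = 347
step 7: x = -676
step 8: x = 1373
step 9: x = -2722
This matches the trace at every step.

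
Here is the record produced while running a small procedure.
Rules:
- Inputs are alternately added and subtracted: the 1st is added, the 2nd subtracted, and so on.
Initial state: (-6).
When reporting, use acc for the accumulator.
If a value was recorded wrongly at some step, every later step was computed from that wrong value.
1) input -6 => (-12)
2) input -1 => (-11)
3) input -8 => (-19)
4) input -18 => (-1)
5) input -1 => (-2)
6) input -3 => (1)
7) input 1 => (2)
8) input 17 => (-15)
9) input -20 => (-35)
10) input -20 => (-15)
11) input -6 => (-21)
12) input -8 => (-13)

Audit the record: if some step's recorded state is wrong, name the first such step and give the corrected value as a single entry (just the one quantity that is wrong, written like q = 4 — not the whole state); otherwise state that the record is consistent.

no error

step 1: acc = -6 + -6 = -12 -> matches
step 2: acc = -12 - -1 = -11 -> same as recorded
step 3: acc = -11 + -8 = -19 -> exactly as logged
step 4: acc = -19 - -18 = -1 -> verified
step 5: acc = -1 + -1 = -2 -> matches
step 6: acc = -2 - -3 = 1 -> agrees with the record
step 7: acc = 1 + 1 = 2 -> no discrepancy
step 8: acc = 2 - 17 = -15 -> exactly as logged
step 9: acc = -15 + -20 = -35 -> same as recorded
step 10: acc = -35 - -20 = -15 -> in agreement
step 11: acc = -15 + -6 = -21 -> same as recorded
step 12: acc = -21 - -8 = -13 -> confirmed correct
Each recorded entry agrees with the recomputation.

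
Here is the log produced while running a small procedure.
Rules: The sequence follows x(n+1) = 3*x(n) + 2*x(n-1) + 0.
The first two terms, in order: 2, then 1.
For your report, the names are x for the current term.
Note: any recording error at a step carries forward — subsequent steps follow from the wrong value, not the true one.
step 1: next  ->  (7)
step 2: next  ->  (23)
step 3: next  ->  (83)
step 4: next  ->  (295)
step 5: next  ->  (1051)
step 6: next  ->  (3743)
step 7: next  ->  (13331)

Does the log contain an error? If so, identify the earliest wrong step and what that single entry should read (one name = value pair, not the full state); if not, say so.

1. x = 3*(1) + (2)*(2) + (0) = 7 (confirmed correct)
2. x = 3*(7) + (2)*(1) + (0) = 23 (exactly as logged)
3. x = 3*(23) + (2)*(7) + (0) = 83 (agrees with the log)
4. x = 3*(83) + (2)*(23) + (0) = 295 (agrees with the log)
5. x = 3*(295) + (2)*(83) + (0) = 1051 (same as recorded)
6. x = 3*(1051) + (2)*(295) + (0) = 3743 (confirmed correct)
7. x = 3*(3743) + (2)*(1051) + (0) = 13331 (checks out)
No step deviates from the rules.

no error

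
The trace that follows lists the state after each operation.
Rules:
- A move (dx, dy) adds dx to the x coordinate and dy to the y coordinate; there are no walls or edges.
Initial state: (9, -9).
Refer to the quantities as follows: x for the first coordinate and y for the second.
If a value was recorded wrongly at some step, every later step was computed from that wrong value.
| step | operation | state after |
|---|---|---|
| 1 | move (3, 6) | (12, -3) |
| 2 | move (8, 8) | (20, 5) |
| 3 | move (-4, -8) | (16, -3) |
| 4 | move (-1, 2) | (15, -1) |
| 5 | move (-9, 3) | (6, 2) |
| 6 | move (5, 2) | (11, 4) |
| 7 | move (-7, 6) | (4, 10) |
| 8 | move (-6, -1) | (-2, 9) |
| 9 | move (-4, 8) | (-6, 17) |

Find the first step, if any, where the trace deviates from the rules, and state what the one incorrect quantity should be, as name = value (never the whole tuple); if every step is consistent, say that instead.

Recomputing the run from the initial state:
step 1: x = 12, y = -3
step 2: x = 20, y = 5
step 3: x = 16, y = -3
step 4: x = 15, y = -1
step 5: x = 6, y = 2
step 6: x = 11, y = 4
step 7: x = 4, y = 10
step 8: x = -2, y = 9
step 9: x = -6, y = 17
This matches the trace at every step.

no error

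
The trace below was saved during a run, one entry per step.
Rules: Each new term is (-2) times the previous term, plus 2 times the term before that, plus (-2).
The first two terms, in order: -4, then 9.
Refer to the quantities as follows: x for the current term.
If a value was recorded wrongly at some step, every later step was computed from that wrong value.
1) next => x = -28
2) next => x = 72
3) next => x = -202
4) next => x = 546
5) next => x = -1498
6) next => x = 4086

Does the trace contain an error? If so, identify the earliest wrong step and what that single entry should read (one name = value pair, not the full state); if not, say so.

Recomputing the run from the initial state:
step 1: x = -28
step 2: x = 72
step 3: x = -202
step 4: x = 546
step 5: x = -1498
step 6: x = 4086
This matches the trace at every step.

no error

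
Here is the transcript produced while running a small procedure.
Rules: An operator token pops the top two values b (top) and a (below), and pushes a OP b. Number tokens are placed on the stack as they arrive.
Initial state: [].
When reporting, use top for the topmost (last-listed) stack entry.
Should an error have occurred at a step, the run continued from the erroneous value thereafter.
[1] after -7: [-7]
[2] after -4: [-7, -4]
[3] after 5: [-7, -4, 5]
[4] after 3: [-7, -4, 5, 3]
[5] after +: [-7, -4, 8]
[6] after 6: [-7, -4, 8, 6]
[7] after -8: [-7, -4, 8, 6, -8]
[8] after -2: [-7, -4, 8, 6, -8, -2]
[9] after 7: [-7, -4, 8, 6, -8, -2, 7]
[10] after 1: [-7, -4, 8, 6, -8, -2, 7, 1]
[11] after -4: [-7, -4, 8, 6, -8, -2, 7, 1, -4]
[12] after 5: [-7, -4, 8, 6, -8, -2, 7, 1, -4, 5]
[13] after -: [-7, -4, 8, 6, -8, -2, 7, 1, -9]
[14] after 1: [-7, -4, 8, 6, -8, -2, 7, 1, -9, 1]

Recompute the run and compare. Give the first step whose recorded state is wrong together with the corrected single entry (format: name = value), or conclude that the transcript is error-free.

Recomputing the run from the initial state:
step 1: [-7]
step 2: [-7, -4]
step 3: [-7, -4, 5]
step 4: [-7, -4, 5, 3]
step 5: [-7, -4, 8]
step 6: [-7, -4, 8, 6]
step 7: [-7, -4, 8, 6, -8]
step 8: [-7, -4, 8, 6, -8, -2]
step 9: [-7, -4, 8, 6, -8, -2, 7]
step 10: [-7, -4, 8, 6, -8, -2, 7, 1]
step 11: [-7, -4, 8, 6, -8, -2, 7, 1, -4]
step 12: [-7, -4, 8, 6, -8, -2, 7, 1, -4, 5]
step 13: [-7, -4, 8, 6, -8, -2, 7, 1, -9]
step 14: [-7, -4, 8, 6, -8, -2, 7, 1, -9, 1]
This matches the transcript at every step.

no error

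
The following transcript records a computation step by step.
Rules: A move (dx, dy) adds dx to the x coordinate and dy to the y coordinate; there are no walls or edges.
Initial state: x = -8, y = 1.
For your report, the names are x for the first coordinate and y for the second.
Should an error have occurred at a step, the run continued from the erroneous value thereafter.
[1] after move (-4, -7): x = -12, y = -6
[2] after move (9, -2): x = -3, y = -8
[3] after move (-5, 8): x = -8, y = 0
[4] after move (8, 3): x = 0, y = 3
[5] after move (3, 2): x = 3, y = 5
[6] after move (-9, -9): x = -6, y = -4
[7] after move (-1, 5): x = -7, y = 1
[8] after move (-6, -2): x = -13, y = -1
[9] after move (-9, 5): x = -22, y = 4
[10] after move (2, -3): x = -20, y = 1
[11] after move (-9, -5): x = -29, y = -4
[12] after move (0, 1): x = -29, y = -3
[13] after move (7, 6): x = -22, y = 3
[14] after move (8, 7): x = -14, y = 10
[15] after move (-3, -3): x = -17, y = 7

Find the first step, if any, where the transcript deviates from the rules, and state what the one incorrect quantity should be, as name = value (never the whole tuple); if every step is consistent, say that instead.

1. x = -8 + (-4) = -12, y = 1 + (-7) = -6 (matches)
2. x = -12 + (9) = -3, y = -6 + (-2) = -8 (consistent with the transcript)
3. x = -3 + (-5) = -8, y = -8 + (8) = 0 (checks out)
4. x = -8 + (8) = 0, y = 0 + (3) = 3 (in agreement)
5. x = 0 + (3) = 3, y = 3 + (2) = 5 (checks out)
6. x = 3 + (-9) = -6, y = 5 + (-9) = -4 (no discrepancy)
7. x = -6 + (-1) = -7, y = -4 + (5) = 1 (consistent with the transcript)
8. x = -7 + (-6) = -13, y = 1 + (-2) = -1 (consistent with the transcript)
9. x = -13 + (-9) = -22, y = -1 + (5) = 4 (checks out)
10. x = -22 + (2) = -20, y = 4 + (-3) = 1 (exactly as logged)
11. x = -20 + (-9) = -29, y = 1 + (-5) = -4 (exactly as logged)
12. x = -29 + (0) = -29, y = -4 + (1) = -3 (agrees with the transcript)
13. x = -29 + (7) = -22, y = -3 + (6) = 3 (exactly as logged)
14. x = -22 + (8) = -14, y = 3 + (7) = 10 (in agreement)
15. x = -14 + (-3) = -17, y = 10 + (-3) = 7 (checks out)
Every step is consistent.

no error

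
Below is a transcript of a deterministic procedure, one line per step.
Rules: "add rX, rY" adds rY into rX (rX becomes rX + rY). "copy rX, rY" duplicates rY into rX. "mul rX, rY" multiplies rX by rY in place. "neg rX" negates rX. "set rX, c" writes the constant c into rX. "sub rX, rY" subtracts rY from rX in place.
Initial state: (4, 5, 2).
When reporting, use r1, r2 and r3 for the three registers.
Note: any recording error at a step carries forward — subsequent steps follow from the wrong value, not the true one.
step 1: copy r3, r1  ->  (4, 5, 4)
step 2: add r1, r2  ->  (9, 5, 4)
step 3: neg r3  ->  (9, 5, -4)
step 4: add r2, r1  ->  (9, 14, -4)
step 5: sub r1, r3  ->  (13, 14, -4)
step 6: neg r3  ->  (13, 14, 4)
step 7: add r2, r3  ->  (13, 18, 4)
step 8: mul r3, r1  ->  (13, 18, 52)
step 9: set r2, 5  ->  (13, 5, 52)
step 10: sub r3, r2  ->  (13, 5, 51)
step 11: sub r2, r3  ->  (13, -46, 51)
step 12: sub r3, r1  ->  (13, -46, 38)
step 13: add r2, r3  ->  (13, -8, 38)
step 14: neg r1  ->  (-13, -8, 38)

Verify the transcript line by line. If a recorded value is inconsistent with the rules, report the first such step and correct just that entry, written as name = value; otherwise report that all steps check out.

Recomputing the run from the initial state:
step 1: r1 = 4, r2 = 5, r3 = 4
step 2: r1 = 9, r2 = 5, r3 = 4
step 3: r1 = 9, r2 = 5, r3 = -4
step 4: r1 = 9, r2 = 14, r3 = -4
step 5: r1 = 13, r2 = 14, r3 = -4
step 6: r1 = 13, r2 = 14, r3 = 4
step 7: r1 = 13, r2 = 18, r3 = 4
step 8: r1 = 13, r2 = 18, r3 = 52
step 9: r1 = 13, r2 = 5, r3 = 52
step 10: r1 = 13, r2 = 5, r3 = 47
step 11: r1 = 13, r2 = -42, r3 = 47
step 12: r1 = 13, r2 = -42, r3 = 34
step 13: r1 = 13, r2 = -8, r3 = 34
step 14: r1 = -13, r2 = -8, r3 = 34
The first disagreement with the transcript is at step 10, where the value should be r3 = 47.

step 10, r3 = 47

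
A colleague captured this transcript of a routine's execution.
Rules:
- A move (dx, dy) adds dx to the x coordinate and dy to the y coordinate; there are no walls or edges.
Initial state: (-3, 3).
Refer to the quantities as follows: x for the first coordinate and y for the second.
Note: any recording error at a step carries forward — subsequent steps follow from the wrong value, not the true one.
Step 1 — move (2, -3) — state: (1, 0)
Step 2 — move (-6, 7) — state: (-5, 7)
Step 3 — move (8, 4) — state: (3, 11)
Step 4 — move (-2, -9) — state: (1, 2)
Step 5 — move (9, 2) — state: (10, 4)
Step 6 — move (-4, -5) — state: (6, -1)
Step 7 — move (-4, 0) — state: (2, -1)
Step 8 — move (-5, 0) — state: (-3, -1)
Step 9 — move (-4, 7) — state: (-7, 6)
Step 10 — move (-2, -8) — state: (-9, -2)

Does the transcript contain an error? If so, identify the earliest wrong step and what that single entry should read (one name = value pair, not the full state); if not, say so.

step 1, x = -1

Recomputing the run from the initial state:
step 1: x = -1, y = 0
step 2: x = -7, y = 7
step 3: x = 1, y = 11
step 4: x = -1, y = 2
step 5: x = 8, y = 4
step 6: x = 4, y = -1
step 7: x = 0, y = -1
step 8: x = -5, y = -1
step 9: x = -9, y = 6
step 10: x = -11, y = -2
The first disagreement with the transcript is at step 1, where the value should be x = -1.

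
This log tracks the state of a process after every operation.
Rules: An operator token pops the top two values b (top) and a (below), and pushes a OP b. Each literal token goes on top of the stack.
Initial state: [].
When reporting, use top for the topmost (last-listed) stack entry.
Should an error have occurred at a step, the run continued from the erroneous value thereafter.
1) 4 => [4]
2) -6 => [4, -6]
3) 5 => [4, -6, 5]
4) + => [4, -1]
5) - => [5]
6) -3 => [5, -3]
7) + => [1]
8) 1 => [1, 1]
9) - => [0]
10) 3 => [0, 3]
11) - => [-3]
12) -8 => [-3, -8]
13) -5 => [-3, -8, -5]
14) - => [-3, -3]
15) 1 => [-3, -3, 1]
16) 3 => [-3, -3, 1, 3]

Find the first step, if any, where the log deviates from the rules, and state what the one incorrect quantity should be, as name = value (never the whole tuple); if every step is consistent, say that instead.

1. push 4: top = 4 (agrees with the log)
2. push -6: top = -6 (no discrepancy)
3. push 5: top = 5 (consistent with the log)
4. -6 + 5 = -1 (verified)
5. 4 - -1 = 5 (matches)
6. push -3: top = -3 (no discrepancy)
7. 5 + -3 = 2 (the recorded entry deviates here)
That makes step 7 the first incorrect line — top = 2 is what it should show.

step 7, top = 2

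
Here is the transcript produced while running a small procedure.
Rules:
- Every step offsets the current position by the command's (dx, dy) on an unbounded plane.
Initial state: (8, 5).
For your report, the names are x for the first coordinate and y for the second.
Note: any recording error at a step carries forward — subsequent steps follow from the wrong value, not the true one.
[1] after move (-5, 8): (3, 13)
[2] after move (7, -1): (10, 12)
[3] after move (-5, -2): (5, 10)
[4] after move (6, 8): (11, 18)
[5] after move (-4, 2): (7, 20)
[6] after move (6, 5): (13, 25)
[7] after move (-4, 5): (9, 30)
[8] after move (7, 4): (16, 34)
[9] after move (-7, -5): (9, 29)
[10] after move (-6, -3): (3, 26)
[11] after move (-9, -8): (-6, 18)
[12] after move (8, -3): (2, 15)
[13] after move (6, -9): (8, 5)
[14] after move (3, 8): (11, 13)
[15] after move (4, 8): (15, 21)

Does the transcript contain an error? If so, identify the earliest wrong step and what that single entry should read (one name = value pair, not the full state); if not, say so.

Recomputing the run from the initial state:
step 1: x = 3, y = 13
step 2: x = 10, y = 12
step 3: x = 5, y = 10
step 4: x = 11, y = 18
step 5: x = 7, y = 20
step 6: x = 13, y = 25
step 7: x = 9, y = 30
step 8: x = 16, y = 34
step 9: x = 9, y = 29
step 10: x = 3, y = 26
step 11: x = -6, y = 18
step 12: x = 2, y = 15
step 13: x = 8, y = 6
step 14: x = 11, y = 14
step 15: x = 15, y = 22
The first disagreement with the transcript is at step 13, where the value should be y = 6.

step 13, y = 6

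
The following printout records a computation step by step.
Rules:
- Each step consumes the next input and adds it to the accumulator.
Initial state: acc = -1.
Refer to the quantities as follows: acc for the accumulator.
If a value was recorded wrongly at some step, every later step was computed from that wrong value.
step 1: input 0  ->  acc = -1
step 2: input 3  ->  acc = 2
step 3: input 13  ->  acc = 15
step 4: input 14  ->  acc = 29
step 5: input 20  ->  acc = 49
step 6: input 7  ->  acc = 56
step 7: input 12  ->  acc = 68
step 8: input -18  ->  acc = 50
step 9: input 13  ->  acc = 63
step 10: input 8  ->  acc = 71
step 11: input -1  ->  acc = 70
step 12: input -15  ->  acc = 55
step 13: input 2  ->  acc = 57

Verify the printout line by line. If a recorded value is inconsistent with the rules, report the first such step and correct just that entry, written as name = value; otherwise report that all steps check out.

no error

Step 1: acc = -1 + 0 = -1 — in agreement.
Step 2: acc = -1 + 3 = 2 — no discrepancy.
Step 3: acc = 2 + 13 = 15 — matches.
Step 4: acc = 15 + 14 = 29 — matches.
Step 5: acc = 29 + 20 = 49 — in agreement.
Step 6: acc = 49 + 7 = 56 — no discrepancy.
Step 7: acc = 56 + 12 = 68 — agrees with the printout.
Step 8: acc = 68 + -18 = 50 — exactly as logged.
Step 9: acc = 50 + 13 = 63 — verified.
Step 10: acc = 63 + 8 = 71 — confirmed correct.
Step 11: acc = 71 + -1 = 70 — consistent with the printout.
Step 12: acc = 70 + -15 = 55 — no discrepancy.
Step 13: acc = 55 + 2 = 57 — agrees with the printout.
Each recorded entry agrees with the recomputation.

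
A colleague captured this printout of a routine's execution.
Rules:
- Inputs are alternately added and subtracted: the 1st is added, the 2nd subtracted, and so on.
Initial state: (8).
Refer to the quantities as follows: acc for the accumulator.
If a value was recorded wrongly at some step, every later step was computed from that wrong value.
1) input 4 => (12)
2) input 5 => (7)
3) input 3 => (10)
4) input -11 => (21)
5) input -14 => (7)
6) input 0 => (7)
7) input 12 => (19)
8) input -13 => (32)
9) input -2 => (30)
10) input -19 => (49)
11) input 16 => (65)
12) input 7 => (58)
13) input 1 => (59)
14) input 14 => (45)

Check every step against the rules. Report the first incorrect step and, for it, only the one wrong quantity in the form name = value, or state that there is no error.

no error

Step 1: acc = 8 + 4 = 12 — confirmed correct.
Step 2: acc = 12 - 5 = 7 — exactly as logged.
Step 3: acc = 7 + 3 = 10 — verified.
Step 4: acc = 10 - -11 = 21 — matches.
Step 5: acc = 21 + -14 = 7 — consistent with the printout.
Step 6: acc = 7 - 0 = 7 — exactly as logged.
Step 7: acc = 7 + 12 = 19 — consistent with the printout.
Step 8: acc = 19 - -13 = 32 — in agreement.
Step 9: acc = 32 + -2 = 30 — confirmed correct.
Step 10: acc = 30 - -19 = 49 — checks out.
Step 11: acc = 49 + 16 = 65 — confirmed correct.
Step 12: acc = 65 - 7 = 58 — exactly as logged.
Step 13: acc = 58 + 1 = 59 — same as recorded.
Step 14: acc = 59 - 14 = 45 — consistent with the printout.
No step deviates from the rules.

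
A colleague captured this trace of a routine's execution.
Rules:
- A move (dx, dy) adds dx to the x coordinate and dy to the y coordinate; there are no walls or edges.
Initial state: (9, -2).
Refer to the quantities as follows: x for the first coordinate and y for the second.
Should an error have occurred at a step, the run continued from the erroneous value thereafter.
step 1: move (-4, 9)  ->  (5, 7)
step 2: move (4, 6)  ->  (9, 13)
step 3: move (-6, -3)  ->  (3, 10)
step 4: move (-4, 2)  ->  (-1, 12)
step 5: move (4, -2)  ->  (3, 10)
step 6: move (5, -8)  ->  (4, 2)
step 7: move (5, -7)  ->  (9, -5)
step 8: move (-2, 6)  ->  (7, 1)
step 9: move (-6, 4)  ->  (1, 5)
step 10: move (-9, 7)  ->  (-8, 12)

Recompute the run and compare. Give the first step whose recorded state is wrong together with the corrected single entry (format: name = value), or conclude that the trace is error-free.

step 1: x = 9 + (-4) = 5, y = -2 + (9) = 7 -> in agreement
step 2: x = 5 + (4) = 9, y = 7 + (6) = 13 -> same as recorded
step 3: x = 9 + (-6) = 3, y = 13 + (-3) = 10 -> checks out
step 4: x = 3 + (-4) = -1, y = 10 + (2) = 12 -> exactly as logged
step 5: x = -1 + (4) = 3, y = 12 + (-2) = 10 -> same as recorded
step 6: x = 3 + (5) = 8, y = 10 + (-8) = 2 -> the trace has a different value
The audit stops at step 6: the recorded entry is wrong and should be x = 8.

step 6, x = 8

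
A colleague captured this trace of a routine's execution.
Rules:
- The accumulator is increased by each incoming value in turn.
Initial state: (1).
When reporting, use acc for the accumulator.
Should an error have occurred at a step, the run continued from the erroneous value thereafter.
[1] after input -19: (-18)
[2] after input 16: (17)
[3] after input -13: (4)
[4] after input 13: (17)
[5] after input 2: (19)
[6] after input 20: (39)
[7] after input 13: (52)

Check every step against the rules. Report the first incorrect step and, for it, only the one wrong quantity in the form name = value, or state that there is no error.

step 2, acc = -2

step 1: acc = 1 + -19 = -18 -> exactly as logged
step 2: acc = -18 + 16 = -2 -> the entry is off here
The earliest wrong entry is at step 2: it should read acc = -2.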